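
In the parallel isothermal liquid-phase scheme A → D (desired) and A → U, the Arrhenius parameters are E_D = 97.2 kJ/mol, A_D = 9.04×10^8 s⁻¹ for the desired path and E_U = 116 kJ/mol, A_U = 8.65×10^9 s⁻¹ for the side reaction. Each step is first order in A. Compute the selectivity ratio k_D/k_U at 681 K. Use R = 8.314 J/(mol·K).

2.89

Since both paths have the same order in A, the concentration cancels and S_{D/U} = k_D/k_U = (A_D/A_U)·exp[(E_U−E_D)/(RT)].
(E_U−E_D)/(RT) = (116−97.2)×10³/(8.314×681) = 18800/5662 = 3.320.
k_D/k_U = (9.04×10^8/8.65×10^9)·exp(3.320) = 0.1045 × 27.67 = 2.89.
Since E_D < E_U, lowering the temperature improves selectivity toward D.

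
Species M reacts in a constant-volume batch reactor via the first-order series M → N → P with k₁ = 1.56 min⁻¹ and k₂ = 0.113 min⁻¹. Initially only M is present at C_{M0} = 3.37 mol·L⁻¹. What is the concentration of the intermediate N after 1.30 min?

Solving the coupled first-order balances gives C_N(t) = [k₁/(k₂−k₁)]·C_{M0}·(e^(−k₁t) − e^(−k₂t)).
e^(−k₁t) = e^(−1.56×1.30) = e^(−2.028) = 0.1316; e^(−k₂t) = e^(−0.1469) = 0.8634.
C_N = 1.56×3.37/(0.113−1.56) × (0.1316−0.8634) = (-3.633)×(-0.7318) = 2.659 mol·L⁻¹.

2.66 mol·L⁻¹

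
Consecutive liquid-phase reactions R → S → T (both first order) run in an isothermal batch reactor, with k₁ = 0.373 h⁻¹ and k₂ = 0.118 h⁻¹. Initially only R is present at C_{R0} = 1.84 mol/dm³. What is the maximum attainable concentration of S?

For a first-order series the maximum intermediate yield is C_{S,max}/C_{R0} = (k₁/k₂)^[k₂/(k₂−k₁)].
= (0.373/0.118)^(0.118/(0.118−0.373)) = (3.161)^(-0.4627) = 0.5871.
C_{S,max} = 0.5871×1.84 = 1.08 mol/dm³.

1.08 mol/dm³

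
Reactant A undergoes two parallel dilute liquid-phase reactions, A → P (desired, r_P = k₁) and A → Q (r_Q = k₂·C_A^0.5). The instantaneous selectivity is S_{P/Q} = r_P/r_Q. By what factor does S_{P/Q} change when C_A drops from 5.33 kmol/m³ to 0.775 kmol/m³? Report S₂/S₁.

S_{P/Q} = (k₁/k₂)·C_A^-0.5, so S₂/S₁ = (C_{A,2}/C_{A,1})^-0.5.
= (0.775/5.33)^(-0.5) = (0.1454)^(-0.5) = 2.62.
Selectivity toward P rises as C_A falls — low-concentration operation is favoured.

2.62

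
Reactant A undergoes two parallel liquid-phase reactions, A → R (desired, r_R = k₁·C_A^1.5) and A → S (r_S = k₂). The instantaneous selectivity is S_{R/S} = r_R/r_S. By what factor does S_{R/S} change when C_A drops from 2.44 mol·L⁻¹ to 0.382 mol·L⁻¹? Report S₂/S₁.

0.0619

S_{R/S} = (k₁/k₂)·C_A^1.5, so S₂/S₁ = (C_{A,2}/C_{A,1})^1.5.
= (0.382/2.44)^1.5 = (0.1566)^1.5 = 0.0619.
Selectivity toward R falls as C_A falls — high-concentration operation is favoured.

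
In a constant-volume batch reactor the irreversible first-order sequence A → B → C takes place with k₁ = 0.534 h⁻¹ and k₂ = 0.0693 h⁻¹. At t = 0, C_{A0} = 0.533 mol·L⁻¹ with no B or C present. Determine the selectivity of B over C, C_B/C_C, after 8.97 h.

1.58

The intermediate concentration in a first-order A→B→C sequence is C_B = k₁C_{A0}(e^(−k₁t) − e^(−k₂t))/(k₂−k₁).
e^(−k₁t) = e^(−0.534×8.97) = e^(−4.790) = 0.008313; e^(−k₂t) = e^(−0.6216) = 0.5371.
C_B = 0.534×0.533/(0.0693−0.534) × (0.008313−0.5371) = (-0.6125)×(-0.5288) = 0.3239 mol·L⁻¹.
C_A = C_{A0}e^(−k₁t) = 0.004431 mol·L⁻¹, so C_C = C_{A0}−C_A−C_B = 0.2047 mol·L⁻¹; C_B/C_C = 1.58.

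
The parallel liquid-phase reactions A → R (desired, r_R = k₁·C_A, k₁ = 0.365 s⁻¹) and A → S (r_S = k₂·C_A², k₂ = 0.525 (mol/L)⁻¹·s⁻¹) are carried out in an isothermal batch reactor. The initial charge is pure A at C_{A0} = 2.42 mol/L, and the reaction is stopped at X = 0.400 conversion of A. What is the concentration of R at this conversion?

0.259 mol/L

C_A = C_{A0}(1−X) = 1.452 mol/L.
Along a PFR/batch, dC_R/dC_A = −r_R/(r_R+r_S) = −k₁/(k₁+k₂·C_A).
Integrating from C_{A0} to C_A: C_R = (0.365/0.525)·ln[(0.365+0.525·2.42)/(0.365+0.525·1.45)] = 0.6952·ln(1.635/1.127) = 0.2587 mol/L.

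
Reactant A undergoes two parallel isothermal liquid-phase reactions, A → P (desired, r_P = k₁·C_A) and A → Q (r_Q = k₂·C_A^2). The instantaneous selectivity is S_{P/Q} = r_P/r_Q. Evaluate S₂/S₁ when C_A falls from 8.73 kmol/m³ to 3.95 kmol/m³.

S_{P/Q} = (k₁/k₂)·C_A⁻¹, so S₂/S₁ = (C_{A,2}/C_{A,1})⁻¹.
= 8.73/3.95 = 2.21.

2.21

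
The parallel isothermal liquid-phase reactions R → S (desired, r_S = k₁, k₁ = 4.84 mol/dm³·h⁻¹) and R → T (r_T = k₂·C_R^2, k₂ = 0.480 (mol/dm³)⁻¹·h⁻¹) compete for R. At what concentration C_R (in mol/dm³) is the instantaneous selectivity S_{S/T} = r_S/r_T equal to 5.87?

1.31 mol/dm³

S_{S/T} = (k₁/k₂)·C_R^-2 ⇒ C_R = (S·k₂/k₁)^(-0.5).
= (5.87×0.480/4.84)^(-0.5) = (0.5821)^(-0.5) = 1.31 mol/dm³.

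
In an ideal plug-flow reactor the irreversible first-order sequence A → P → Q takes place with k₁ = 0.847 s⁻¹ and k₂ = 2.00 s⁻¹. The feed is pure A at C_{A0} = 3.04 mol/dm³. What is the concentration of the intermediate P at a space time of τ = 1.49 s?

For first-order series with pure A initially, C_P(τ) = k₁C_{A0}/(k₂−k₁)·(e^(−k₁τ) − e^(−k₂τ)).
e^(−k₁τ) = e^(−0.847×1.49) = e^(−1.262) = 0.2831; e^(−k₂τ) = e^(−2.980) = 0.05079.
C_P = 0.847×3.04/(2.00−0.847) × (0.2831−0.05079) = 2.233×0.2323 = 0.5187 mol/dm³.

0.519 mol/dm³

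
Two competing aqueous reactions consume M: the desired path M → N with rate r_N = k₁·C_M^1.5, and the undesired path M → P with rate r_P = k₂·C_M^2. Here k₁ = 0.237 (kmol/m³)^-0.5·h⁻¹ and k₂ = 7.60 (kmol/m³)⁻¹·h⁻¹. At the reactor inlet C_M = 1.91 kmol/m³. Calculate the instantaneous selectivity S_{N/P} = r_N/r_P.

S_{N/P} = r_N/r_P = (k₁·C_M^1.5)/(k₂·C_M^2) = (k₁/k₂)·C_M^-0.5.
= (0.237×1.910^1.5) / (7.60×1.910^2) = 0.6256/27.73 = 0.0226.

0.0226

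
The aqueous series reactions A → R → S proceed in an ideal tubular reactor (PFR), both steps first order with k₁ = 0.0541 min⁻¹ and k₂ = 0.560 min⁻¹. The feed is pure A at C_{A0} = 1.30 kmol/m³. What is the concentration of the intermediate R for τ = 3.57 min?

Solving the coupled first-order balances gives C_R(τ) = [k₁/(k₂−k₁)]·C_{A0}·(e^(−k₁τ) − e^(−k₂τ)).
e^(−k₁τ) = e^(−0.0541×3.57) = e^(−0.1931) = 0.8244; e^(−k₂τ) = e^(−1.999) = 0.1354.
C_R = 0.0541×1.30/(0.560−0.0541) × (0.8244−0.1354) = 0.1390×0.6889 = 0.09577 kmol/m³.

0.0958 kmol/m³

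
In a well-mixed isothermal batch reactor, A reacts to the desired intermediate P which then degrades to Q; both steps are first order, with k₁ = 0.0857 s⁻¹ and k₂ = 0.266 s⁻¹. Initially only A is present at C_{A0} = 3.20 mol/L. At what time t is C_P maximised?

6.28 s

For first-order series the maximum of C_P occurs at t_opt = ln(k₂/k₁)/(k₂−k₁).
= ln(0.266/0.0857)/(0.266−0.0857) = ln(3.104)/0.1803 = 1.133/0.1803 = 6.28 s.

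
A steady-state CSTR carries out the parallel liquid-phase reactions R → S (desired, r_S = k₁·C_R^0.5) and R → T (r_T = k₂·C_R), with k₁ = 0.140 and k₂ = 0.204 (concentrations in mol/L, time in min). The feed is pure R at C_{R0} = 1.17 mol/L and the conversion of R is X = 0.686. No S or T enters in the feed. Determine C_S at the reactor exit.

0.426 mol/L

Exit C_R = C_{R0}(1−X) = 1.17×0.314 = 0.3674 mol/L.
A CSTR operates uniformly at the exit composition, giving r_S = 0.08486 and r_T = 0.07495 (each k·C_R^n at C_R = 0.3674).
Fraction of consumed R going to S: r_S/(r_S+r_T) = 0.5310.
C_S = 0.5310·C_{R0}·X = 0.5310×1.17×0.686 = 0.426 mol/L.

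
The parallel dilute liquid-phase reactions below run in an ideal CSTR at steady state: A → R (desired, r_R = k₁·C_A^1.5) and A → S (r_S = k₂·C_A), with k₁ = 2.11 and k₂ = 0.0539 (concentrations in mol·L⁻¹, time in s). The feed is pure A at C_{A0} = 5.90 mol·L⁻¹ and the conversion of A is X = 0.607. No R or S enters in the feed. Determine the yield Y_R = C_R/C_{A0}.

Exit C_A = C_{A0}(1−X) = 5.90×0.393 = 2.319 mol·L⁻¹.
Rates in a CSTR are evaluated at the outlet concentration: r_R = 2.11×2.319^1.5 = 7.450, r_S = 0.0539×2.319 = 0.1250.
Fraction of consumed A going to R: r_R/(r_R+r_S) = 0.9835.
C_R = 0.9835·C_{A0}·X = 0.9835×5.90×0.607 = 3.52 mol·L⁻¹; Y_R = C_R/C_{A0} = 0.597.

0.597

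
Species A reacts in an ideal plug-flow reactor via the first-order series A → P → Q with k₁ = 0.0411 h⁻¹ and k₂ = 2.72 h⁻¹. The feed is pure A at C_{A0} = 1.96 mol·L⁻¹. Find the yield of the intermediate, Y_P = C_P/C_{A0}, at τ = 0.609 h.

For first-order series with pure A initially, C_P(τ) = k₁C_{A0}/(k₂−k₁)·(e^(−k₁τ) − e^(−k₂τ)).
e^(−k₁τ) = e^(−0.0411×0.609) = e^(−0.02503) = 0.9753; e^(−k₂τ) = e^(−1.656) = 0.1908.
C_P = 0.0411×1.96/(2.72−0.0411) × (0.9753−0.1908) = 0.03007×0.7845 = 0.02359 mol·L⁻¹.
Y_P = C_P/C_{A0} = 0.02359/1.96 = 0.0120.

0.0120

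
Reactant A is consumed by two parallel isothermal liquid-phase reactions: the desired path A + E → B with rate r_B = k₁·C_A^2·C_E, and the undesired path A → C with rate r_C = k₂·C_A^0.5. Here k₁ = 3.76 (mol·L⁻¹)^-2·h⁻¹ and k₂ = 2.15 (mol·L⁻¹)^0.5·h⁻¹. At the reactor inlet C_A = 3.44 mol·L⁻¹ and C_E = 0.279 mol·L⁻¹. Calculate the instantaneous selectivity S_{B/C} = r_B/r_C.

S_{B/C} = r_B/r_C = (k₁·C_A^2·C_E)/(k₂·C_A^0.5) = (k₁/k₂)·C_A^1.5·C_E.
= (3.76×3.440^2×0.2790) / (2.15×3.440^0.5) = 12.41/3.988 = 3.11.
Since the desired path is higher order in A, keeping C_A high (PFR or concentrated feed) favours B.

3.11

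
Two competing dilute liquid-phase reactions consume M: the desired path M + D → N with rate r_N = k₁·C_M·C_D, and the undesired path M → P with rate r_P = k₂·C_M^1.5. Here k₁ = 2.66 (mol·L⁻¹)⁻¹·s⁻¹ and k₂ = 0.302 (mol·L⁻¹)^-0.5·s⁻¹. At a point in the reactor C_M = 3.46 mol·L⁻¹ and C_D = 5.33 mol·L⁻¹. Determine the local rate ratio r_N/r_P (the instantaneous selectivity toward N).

S_{N/P} = r_N/r_P = (k₁·C_M·C_D)/(k₂·C_M^1.5) = (k₁/k₂)·C_M^-0.5·C_D.
= (2.66×3.460×5.330) / (0.302×3.460^1.5) = 49.06/1.944 = 25.2.

25.2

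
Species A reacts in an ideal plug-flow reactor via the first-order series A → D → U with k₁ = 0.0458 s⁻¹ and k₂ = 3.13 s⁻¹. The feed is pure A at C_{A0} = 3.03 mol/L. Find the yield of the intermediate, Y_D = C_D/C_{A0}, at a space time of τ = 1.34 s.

0.0137

Solving the coupled first-order balances gives C_D(τ) = [k₁/(k₂−k₁)]·C_{A0}·(e^(−k₁τ) − e^(−k₂τ)).
e^(−k₁τ) = e^(−0.0458×1.34) = e^(−0.06137) = 0.9405; e^(−k₂τ) = e^(−4.194) = 0.01508.
C_D = 0.0458×3.03/(3.13−0.0458) × (0.9405−0.01508) = 0.04500×0.9254 = 0.04164 mol/L.
Y_D = C_D/C_{A0} = 0.04164/3.03 = 0.0137.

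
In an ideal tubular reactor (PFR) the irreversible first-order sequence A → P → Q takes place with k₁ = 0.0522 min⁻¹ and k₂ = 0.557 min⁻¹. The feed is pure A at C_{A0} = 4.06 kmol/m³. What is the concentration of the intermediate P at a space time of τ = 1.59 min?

0.213 kmol/m³

Solving the coupled first-order balances gives C_P(τ) = [k₁/(k₂−k₁)]·C_{A0}·(e^(−k₁τ) − e^(−k₂τ)).
e^(−k₁τ) = e^(−0.0522×1.59) = e^(−0.08300) = 0.9204; e^(−k₂τ) = e^(−0.8856) = 0.4125.
C_P = 0.0522×4.06/(0.557−0.0522) × (0.9204−0.4125) = 0.4198×0.5079 = 0.2132 kmol/m³.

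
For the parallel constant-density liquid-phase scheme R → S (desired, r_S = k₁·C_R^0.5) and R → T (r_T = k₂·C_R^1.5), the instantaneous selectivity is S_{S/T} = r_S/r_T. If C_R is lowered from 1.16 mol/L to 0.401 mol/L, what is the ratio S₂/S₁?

2.89

S_{S/T} = (k₁/k₂)·C_R⁻¹, so S₂/S₁ = (C_{R,2}/C_{R,1})⁻¹.
= 1.16/0.401 = 2.89.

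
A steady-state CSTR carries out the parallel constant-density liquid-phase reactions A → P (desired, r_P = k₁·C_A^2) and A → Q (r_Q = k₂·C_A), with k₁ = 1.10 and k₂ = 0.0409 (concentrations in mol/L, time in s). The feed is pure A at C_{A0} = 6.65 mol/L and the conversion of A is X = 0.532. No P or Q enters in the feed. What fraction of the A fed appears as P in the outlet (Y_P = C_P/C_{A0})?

0.526

Exit C_A = C_{A0}(1−X) = 6.65×0.468 = 3.112 mol/L.
In a CSTR the entire volume is at exit conditions, so r_P = 1.10×3.112^2 = 10.65 and r_Q = 0.0409×3.112 = 0.1273.
Fraction of consumed A going to P: r_P/(r_P+r_Q) = 0.9882.
C_P = 0.9882·C_{A0}·X = 0.9882×6.65×0.532 = 3.50 mol/L; Y_P = C_P/C_{A0} = 0.526.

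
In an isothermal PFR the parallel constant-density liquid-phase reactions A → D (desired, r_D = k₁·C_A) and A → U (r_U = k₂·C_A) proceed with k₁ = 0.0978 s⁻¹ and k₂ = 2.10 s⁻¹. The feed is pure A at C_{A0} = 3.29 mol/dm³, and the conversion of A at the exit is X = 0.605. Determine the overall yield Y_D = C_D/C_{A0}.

0.0269

C_A = C_{A0}(1−X) = 1.300 mol/dm³.
Both paths are first order in A, so the instantaneous fraction to D is constant: dC_D/d(−C_A) = k₁/(k₁+k₂) = 0.04450.
C_D = 0.04450·(C_{A0}−C_A) = 0.04450×1.990 = 0.0886 mol/dm³.
Y_D = C_D/C_{A0} = 0.08857/3.29 = 0.0269.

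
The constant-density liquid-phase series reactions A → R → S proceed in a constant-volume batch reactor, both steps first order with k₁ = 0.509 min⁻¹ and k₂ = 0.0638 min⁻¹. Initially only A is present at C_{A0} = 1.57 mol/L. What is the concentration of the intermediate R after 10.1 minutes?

0.932 mol/L

Solving the coupled first-order balances gives C_R(t) = [k₁/(k₂−k₁)]·C_{A0}·(e^(−k₁t) − e^(−k₂t)).
e^(−k₁t) = e^(−0.509×10.1) = e^(−5.141) = 0.005852; e^(−k₂t) = e^(−0.6444) = 0.5250.
C_R = 0.509×1.57/(0.0638−0.509) × (0.005852−0.5250) = (-1.795)×(-0.5191) = 0.9318 mol/L.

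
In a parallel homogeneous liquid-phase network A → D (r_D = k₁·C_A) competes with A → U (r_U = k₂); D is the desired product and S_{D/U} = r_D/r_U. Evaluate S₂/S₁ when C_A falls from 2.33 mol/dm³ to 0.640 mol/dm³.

0.275

S_{D/U} = (k₁/k₂)·C_A, so S₂/S₁ = (C_{A,2}/C_{A,1}).
= 0.640/2.33 = 0.275.
Selectivity toward D falls as C_A falls — high-concentration operation is favoured.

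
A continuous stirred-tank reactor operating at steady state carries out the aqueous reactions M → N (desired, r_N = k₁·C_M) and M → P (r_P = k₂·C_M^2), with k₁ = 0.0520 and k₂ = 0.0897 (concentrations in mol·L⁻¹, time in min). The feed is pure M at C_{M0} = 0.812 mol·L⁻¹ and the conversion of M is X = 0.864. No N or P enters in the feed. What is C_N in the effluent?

Exit C_M = C_{M0}(1−X) = 0.812×0.136 = 0.1104 mol·L⁻¹.
Rates in a CSTR are evaluated at the outlet concentration: r_N = 0.0520×0.1104 = 0.005742, r_P = 0.0897×0.1104^2 = 0.001094.
Fraction of consumed M going to N: r_N/(r_N+r_P) = 0.8400.
C_N = 0.8400·C_{M0}·X = 0.8400×0.812×0.864 = 0.589 mol·L⁻¹.

0.589 mol·L⁻¹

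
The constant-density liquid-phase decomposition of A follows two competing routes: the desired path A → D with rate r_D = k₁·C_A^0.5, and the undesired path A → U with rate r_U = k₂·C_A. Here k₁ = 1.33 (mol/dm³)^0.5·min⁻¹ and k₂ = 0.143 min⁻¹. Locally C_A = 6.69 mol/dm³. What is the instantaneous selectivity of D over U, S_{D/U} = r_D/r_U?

S_{D/U} = r_D/r_U = (k₁·C_A^0.5)/(k₂·C_A) = (k₁/k₂)·C_A^-0.5.
= (1.33×6.690^0.5) / (0.143×6.690) = 3.440/0.9567 = 3.60.
The undesired path is higher order in A, so low C_A (CSTR or dilute feed) favours D.

3.60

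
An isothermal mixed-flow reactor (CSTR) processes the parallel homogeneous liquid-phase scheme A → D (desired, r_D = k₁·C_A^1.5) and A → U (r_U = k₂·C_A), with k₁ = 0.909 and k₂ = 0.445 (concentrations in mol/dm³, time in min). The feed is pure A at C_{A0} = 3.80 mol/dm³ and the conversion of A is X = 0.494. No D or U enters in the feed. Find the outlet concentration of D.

1.39 mol/dm³

Exit C_A = C_{A0}(1−X) = 3.80×0.506 = 1.923 mol/dm³.
In a CSTR the entire volume is at exit conditions, so r_D = 0.909×1.923^1.5 = 2.424 and r_U = 0.445×1.923 = 0.8556.
Fraction of consumed A going to D: r_D/(r_D+r_U) = 0.7391.
C_D = 0.7391·C_{A0}·X = 0.7391×3.80×0.494 = 1.39 mol/dm³.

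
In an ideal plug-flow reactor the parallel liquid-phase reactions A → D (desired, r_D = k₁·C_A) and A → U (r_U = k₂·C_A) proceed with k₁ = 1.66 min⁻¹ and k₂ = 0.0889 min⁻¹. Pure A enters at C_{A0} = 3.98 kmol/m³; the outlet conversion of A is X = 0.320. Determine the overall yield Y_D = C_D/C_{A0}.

0.304

C_A = C_{A0}(1−X) = 2.706 kmol/m³.
Both paths are first order in A, so the instantaneous fraction to D is constant: dC_D/d(−C_A) = k₁/(k₁+k₂) = 0.9492.
C_D = 0.9492·(C_{A0}−C_A) = 0.9492×1.274 = 1.21 kmol/m³.
Y_D = C_D/C_{A0} = 1.209/3.98 = 0.304.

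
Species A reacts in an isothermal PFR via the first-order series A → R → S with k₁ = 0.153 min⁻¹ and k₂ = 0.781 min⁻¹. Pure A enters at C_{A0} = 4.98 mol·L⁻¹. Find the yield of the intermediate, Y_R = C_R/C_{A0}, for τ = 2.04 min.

For first-order series with pure A initially, C_R(τ) = k₁C_{A0}/(k₂−k₁)·(e^(−k₁τ) − e^(−k₂τ)).
e^(−k₁τ) = e^(−0.153×2.04) = e^(−0.3121) = 0.7319; e^(−k₂τ) = e^(−1.593) = 0.2033.
C_R = 0.153×4.98/(0.781−0.153) × (0.7319−0.2033) = 1.213×0.5286 = 0.6414 mol·L⁻¹.
Y_R = C_R/C_{A0} = 0.6414/4.98 = 0.129.

0.129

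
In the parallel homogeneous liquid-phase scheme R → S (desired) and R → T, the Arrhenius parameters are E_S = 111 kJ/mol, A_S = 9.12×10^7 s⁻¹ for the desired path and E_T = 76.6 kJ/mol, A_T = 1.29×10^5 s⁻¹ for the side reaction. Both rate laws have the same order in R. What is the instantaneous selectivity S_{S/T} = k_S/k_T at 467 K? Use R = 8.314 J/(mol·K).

k_S/k_T = (A_S/A_T)·exp[−(E_S−E_T)/(RT)] = (A_S/A_T)·exp[(E_T−E_S)/(RT)].
(E_T−E_S)/(RT) = (76.6−111)×10³/(8.314×467) = -34400/3883 = -8.860.
k_S/k_T = (9.12×10^7/1.29×10^5)·exp(-8.860) = 707.0 × 1.420×10^-4 = 0.100.

0.100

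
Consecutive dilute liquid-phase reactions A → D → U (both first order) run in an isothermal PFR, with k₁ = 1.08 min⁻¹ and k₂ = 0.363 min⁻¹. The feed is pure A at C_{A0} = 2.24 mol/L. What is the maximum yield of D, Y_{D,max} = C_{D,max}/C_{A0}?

0.576

At the optimum, C_{D,max}/C_{A0} = (k₁/k₂)^[k₂/(k₂−k₁)].
= (1.08/0.363)^(0.363/(0.363−1.08)) = (2.975)^(-0.5063) = 0.5758.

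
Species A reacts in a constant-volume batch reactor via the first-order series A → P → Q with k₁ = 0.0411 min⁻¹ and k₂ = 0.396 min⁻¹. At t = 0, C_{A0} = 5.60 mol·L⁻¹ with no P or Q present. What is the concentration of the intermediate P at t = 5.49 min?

0.444 mol·L⁻¹

Solving the coupled first-order balances gives C_P(t) = [k₁/(k₂−k₁)]·C_{A0}·(e^(−k₁t) − e^(−k₂t)).
e^(−k₁t) = e^(−0.0411×5.49) = e^(−0.2256) = 0.7980; e^(−k₂t) = e^(−2.174) = 0.1137.
C_P = 0.0411×5.60/(0.396−0.0411) × (0.7980−0.1137) = 0.6485×0.6843 = 0.4438 mol·L⁻¹.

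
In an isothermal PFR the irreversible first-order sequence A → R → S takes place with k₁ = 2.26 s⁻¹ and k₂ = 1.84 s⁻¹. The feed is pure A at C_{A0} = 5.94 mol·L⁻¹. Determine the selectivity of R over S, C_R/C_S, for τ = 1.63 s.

Solving the coupled first-order balances gives C_R(τ) = [k₁/(k₂−k₁)]·C_{A0}·(e^(−k₁τ) − e^(−k₂τ)).
e^(−k₁τ) = e^(−2.26×1.63) = e^(−3.684) = 0.02513; e^(−k₂τ) = e^(−2.999) = 0.04983.
C_R = 2.26×5.94/(1.84−2.26) × (0.02513−0.04983) = (-31.96)×(-0.02470) = 0.7895 mol·L⁻¹.
C_A = C_{A0}e^(−k₁τ) = 0.1493 mol·L⁻¹, so C_S = C_{A0}−C_A−C_R = 5.001 mol·L⁻¹; C_R/C_S = 0.158.

0.158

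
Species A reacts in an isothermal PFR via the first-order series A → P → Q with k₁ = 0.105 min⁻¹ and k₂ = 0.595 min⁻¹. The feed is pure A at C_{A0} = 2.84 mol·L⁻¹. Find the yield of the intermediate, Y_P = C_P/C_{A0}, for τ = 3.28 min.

0.121

Solving the coupled first-order balances gives C_P(τ) = [k₁/(k₂−k₁)]·C_{A0}·(e^(−k₁τ) − e^(−k₂τ)).
e^(−k₁τ) = e^(−0.105×3.28) = e^(−0.3444) = 0.7086; e^(−k₂τ) = e^(−1.952) = 0.1420.
C_P = 0.105×2.84/(0.595−0.105) × (0.7086−0.1420) = 0.6086×0.5666 = 0.3448 mol·L⁻¹.
Y_P = C_P/C_{A0} = 0.3448/2.84 = 0.121.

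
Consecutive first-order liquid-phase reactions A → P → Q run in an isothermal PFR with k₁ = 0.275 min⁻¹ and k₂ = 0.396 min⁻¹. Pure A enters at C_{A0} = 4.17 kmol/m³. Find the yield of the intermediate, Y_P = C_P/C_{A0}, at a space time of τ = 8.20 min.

The intermediate concentration in a first-order A→B→C sequence is C_P = k₁C_{A0}(e^(−k₁τ) − e^(−k₂τ))/(k₂−k₁).
e^(−k₁τ) = e^(−0.275×8.20) = e^(−2.255) = 0.1049; e^(−k₂τ) = e^(−3.247) = 0.03888.
C_P = 0.275×4.17/(0.396−0.275) × (0.1049−0.03888) = 9.477×0.06599 = 0.6254 kmol/m³.
Y_P = C_P/C_{A0} = 0.6254/4.17 = 0.150.

0.150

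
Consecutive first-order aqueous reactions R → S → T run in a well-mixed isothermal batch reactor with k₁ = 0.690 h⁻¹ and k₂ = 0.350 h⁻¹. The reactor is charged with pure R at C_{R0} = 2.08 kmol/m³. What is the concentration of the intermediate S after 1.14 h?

The intermediate concentration in a first-order A→B→C sequence is C_S = k₁C_{R0}(e^(−k₁t) − e^(−k₂t))/(k₂−k₁).
e^(−k₁t) = e^(−0.690×1.14) = e^(−0.7866) = 0.4554; e^(−k₂t) = e^(−0.3990) = 0.6710.
C_S = 0.690×2.08/(0.350−0.690) × (0.4554−0.6710) = (-4.221)×(-0.2156) = 0.9101 kmol/m³.

0.910 kmol/m³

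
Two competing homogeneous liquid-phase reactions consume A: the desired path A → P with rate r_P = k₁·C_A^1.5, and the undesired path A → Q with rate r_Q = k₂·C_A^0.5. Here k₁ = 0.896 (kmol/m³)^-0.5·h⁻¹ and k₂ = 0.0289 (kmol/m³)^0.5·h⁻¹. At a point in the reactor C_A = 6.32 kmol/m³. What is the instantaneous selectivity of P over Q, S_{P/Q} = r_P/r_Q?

196

S_{P/Q} = r_P/r_Q = (k₁·C_A^1.5)/(k₂·C_A^0.5) = (k₁/k₂)·C_A.
= (0.896×6.320^1.5) / (0.0289×6.320^0.5) = 14.24/0.07265 = 196.
Since the desired path is higher order in A, keeping C_A high (PFR or concentrated feed) favours P.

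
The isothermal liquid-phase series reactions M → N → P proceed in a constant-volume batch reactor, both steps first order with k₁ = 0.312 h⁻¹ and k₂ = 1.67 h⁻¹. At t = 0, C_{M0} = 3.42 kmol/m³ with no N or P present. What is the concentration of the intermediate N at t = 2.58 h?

The intermediate concentration in a first-order A→B→C sequence is C_N = k₁C_{M0}(e^(−k₁t) − e^(−k₂t))/(k₂−k₁).
e^(−k₁t) = e^(−0.312×2.58) = e^(−0.8050) = 0.4471; e^(−k₂t) = e^(−4.309) = 0.01345.
C_N = 0.312×3.42/(1.67−0.312) × (0.4471−0.01345) = 0.7857×0.4337 = 0.3407 kmol/m³.

0.341 kmol/m³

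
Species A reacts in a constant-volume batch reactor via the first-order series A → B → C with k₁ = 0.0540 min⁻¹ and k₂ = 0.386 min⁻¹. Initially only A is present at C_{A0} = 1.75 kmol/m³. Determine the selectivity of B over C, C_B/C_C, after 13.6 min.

Solving the coupled first-order balances gives C_B(t) = [k₁/(k₂−k₁)]·C_{A0}·(e^(−k₁t) − e^(−k₂t)).
e^(−k₁t) = e^(−0.0540×13.6) = e^(−0.7344) = 0.4798; e^(−k₂t) = e^(−5.250) = 0.005250.
C_B = 0.0540×1.75/(0.386−0.0540) × (0.4798−0.005250) = 0.2846×0.4745 = 0.1351 kmol/m³.
C_A = C_{A0}e^(−k₁t) = 0.8396 kmol/m³, so C_C = C_{A0}−C_A−C_B = 0.7753 kmol/m³; C_B/C_C = 0.174.

0.174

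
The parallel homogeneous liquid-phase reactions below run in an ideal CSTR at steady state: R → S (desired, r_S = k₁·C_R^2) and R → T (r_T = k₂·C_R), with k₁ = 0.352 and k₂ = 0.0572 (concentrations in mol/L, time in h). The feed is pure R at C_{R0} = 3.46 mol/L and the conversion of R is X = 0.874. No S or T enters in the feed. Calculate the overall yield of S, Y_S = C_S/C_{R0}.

0.637

Exit C_R = C_{R0}(1−X) = 3.46×0.126 = 0.4360 mol/L.
In a CSTR the entire volume is at exit conditions, so r_S = 0.352×0.4360^2 = 0.06690 and r_T = 0.0572×0.4360 = 0.02494.
Fraction of consumed R going to S: r_S/(r_S+r_T) = 0.7285.
C_S = 0.7285·C_{R0}·X = 0.7285×3.46×0.874 = 2.20 mol/L; Y_S = C_S/C_{R0} = 0.637.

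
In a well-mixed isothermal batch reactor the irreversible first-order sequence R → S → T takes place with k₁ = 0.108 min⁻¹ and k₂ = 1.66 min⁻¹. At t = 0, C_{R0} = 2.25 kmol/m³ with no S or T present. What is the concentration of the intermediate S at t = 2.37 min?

0.118 kmol/m³

The intermediate concentration in a first-order A→B→C sequence is C_S = k₁C_{R0}(e^(−k₁t) − e^(−k₂t))/(k₂−k₁).
e^(−k₁t) = e^(−0.108×2.37) = e^(−0.2560) = 0.7742; e^(−k₂t) = e^(−3.934) = 0.01956.
C_S = 0.108×2.25/(1.66−0.108) × (0.7742−0.01956) = 0.1566×0.7546 = 0.1182 kmol/m³.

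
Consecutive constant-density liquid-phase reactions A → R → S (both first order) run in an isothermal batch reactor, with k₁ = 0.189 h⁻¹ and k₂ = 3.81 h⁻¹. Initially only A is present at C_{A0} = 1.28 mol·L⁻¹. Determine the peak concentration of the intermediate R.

0.0543 mol·L⁻¹

For a first-order series the maximum intermediate yield is C_{R,max}/C_{A0} = (k₁/k₂)^[k₂/(k₂−k₁)].
= (0.189/3.81)^(3.81/(3.81−0.189)) = (0.04961)^(1.052) = 0.04241.
C_{R,max} = 0.04241×1.28 = 0.0543 mol·L⁻¹.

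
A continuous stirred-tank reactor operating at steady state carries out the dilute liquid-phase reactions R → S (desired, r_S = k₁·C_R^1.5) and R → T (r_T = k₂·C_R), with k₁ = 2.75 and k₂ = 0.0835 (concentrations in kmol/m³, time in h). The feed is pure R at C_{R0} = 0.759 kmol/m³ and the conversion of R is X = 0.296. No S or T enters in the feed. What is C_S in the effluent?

Exit C_R = C_{R0}(1−X) = 0.759×0.704 = 0.5343 kmol/m³.
In a CSTR the entire volume is at exit conditions, so r_S = 2.75×0.5343^1.5 = 1.074 and r_T = 0.0835×0.5343 = 0.04462.
Fraction of consumed R going to S: r_S/(r_S+r_T) = 0.9601.
C_S = 0.9601·C_{R0}·X = 0.9601×0.759×0.296 = 0.216 kmol/m³.

0.216 kmol/m³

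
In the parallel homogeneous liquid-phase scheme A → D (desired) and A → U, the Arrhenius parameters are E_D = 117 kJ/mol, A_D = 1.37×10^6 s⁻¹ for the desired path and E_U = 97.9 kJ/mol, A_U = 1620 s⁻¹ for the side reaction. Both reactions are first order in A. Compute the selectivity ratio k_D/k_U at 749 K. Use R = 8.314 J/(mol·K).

k_D/k_U = (A_D/A_U)·exp[−(E_D−E_U)/(RT)] = (A_D/A_U)·exp[(E_U−E_D)/(RT)].
(E_U−E_D)/(RT) = (97.9−117)×10³/(8.314×749) = -19100/6227 = -3.067.
k_D/k_U = (1.37×10^6/1620)·exp(-3.067) = 845.7 × 0.04655 = 39.4.
Since E_D > E_U, raising the temperature improves selectivity toward D.

39.4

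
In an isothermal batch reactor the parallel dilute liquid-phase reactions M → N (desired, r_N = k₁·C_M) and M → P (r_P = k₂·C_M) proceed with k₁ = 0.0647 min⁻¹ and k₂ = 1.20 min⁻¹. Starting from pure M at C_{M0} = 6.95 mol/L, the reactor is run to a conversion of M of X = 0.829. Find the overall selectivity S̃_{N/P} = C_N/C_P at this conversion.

C_M = C_{M0}(1−X) = 1.188 mol/L.
Both paths are first order in M, so the instantaneous fraction to N is constant: dC_N/d(−C_M) = k₁/(k₁+k₂) = 0.05116.
C_N = 0.05116·(C_{M0}−C_M) = 0.05116×5.762 = 0.295 mol/L.
C_P = (C_{M0}−C_M)−C_N = 5.467 mol/L; S̃_{N/P} = 0.2948/5.467 = 0.0539.

0.0539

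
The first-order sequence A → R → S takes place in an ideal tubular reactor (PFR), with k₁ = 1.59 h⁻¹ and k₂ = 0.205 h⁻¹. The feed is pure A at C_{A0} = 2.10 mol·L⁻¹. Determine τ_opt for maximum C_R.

The intermediate peaks when r₁ = r₂, i.e. k₁e^(−k₁τ) = k₂e^(−k₂τ), giving τ_opt = ln(k₂/k₁)/(k₂−k₁).
= ln(0.205/1.59)/(0.205−1.59) = ln(0.1289)/-1.385 = -2.048/-1.385 = 1.48 h.

1.48 h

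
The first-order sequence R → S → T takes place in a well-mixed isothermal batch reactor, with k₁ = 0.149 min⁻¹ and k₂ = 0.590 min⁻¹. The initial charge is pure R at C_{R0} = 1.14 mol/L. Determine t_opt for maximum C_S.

Setting dC_S/dt = 0 gives t_opt = ln(k₂/k₁)/(k₂−k₁).
= ln(0.590/0.149)/(0.590−0.149) = ln(3.960)/0.4410 = 1.376/0.4410 = 3.12 min.

3.12 min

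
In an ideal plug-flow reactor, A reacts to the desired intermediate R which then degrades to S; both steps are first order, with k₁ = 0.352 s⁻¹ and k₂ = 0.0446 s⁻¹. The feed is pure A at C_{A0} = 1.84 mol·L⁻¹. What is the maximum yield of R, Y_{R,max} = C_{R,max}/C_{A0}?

0.741

For a first-order series the maximum intermediate yield is C_{R,max}/C_{A0} = (k₁/k₂)^[k₂/(k₂−k₁)].
= (0.352/0.0446)^(0.0446/(0.0446−0.352)) = (7.892)^(-0.1451) = 0.7410.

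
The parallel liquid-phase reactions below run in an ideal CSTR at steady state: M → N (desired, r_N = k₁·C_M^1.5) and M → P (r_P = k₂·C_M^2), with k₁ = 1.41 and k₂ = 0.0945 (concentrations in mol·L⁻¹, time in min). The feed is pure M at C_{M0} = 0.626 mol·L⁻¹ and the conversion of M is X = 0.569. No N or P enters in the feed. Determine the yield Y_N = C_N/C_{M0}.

Exit C_M = C_{M0}(1−X) = 0.626×0.431 = 0.2698 mol·L⁻¹.
In a CSTR the entire volume is at exit conditions, so r_N = 1.41×0.2698^1.5 = 0.1976 and r_P = 0.0945×0.2698^2 = 0.006879.
Fraction of consumed M going to N: r_N/(r_N+r_P) = 0.9664.
C_N = 0.9664·C_{M0}·X = 0.9664×0.626×0.569 = 0.344 mol·L⁻¹; Y_N = C_N/C_{M0} = 0.550.

0.550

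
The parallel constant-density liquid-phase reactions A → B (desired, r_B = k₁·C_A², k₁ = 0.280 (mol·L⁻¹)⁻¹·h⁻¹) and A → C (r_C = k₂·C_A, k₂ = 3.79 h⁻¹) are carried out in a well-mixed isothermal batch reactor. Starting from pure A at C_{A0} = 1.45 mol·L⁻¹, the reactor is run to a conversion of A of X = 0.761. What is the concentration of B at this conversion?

0.0682 mol·L⁻¹

C_A = C_{A0}(1−X) = 0.3465 mol·L⁻¹.
Along a PFR/batch, dC_C/dC_A = −r_C/(r_B+r_C) = −k₂/(k₂+k₁·C_A).
Integrating from C_{A0} to C_A: C_C = (3.79/0.280)·ln[(3.79+0.280·1.45)/(3.79+0.280·0.347)] = 13.54·ln(4.196/3.887) = 1.035 mol·L⁻¹.
Then C_B = (C_{A0}−C_A) − C_C = 1.103 − 1.035 = 0.06817 mol·L⁻¹.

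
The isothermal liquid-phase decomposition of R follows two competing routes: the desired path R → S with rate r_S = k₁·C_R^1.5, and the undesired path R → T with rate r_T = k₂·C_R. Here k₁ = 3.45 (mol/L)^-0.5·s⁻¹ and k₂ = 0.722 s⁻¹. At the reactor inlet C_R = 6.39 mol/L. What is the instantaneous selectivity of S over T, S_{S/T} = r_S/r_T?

12.1

S_{S/T} = r_S/r_T = (k₁·C_R^1.5)/(k₂·C_R) = (k₁/k₂)·C_R^0.5.
= (3.45×6.390^1.5) / (0.722×6.390) = 55.73/4.614 = 12.1.
Since the desired path is higher order in R, keeping C_R high (PFR or concentrated feed) favours S.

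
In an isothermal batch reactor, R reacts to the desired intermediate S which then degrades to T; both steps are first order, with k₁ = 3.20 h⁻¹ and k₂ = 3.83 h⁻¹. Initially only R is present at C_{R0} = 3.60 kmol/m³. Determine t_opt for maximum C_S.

0.285 h

Setting dC_S/dt = 0 gives t_opt = ln(k₂/k₁)/(k₂−k₁).
= ln(3.83/3.20)/(3.83−3.20) = ln(1.197)/0.6300 = 0.1797/0.6300 = 0.285 h.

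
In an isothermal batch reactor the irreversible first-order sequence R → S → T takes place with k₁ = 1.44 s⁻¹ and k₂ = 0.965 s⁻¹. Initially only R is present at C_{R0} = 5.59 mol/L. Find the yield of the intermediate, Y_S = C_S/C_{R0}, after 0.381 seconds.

0.347

For first-order series with pure R initially, C_S(t) = k₁C_{R0}/(k₂−k₁)·(e^(−k₁t) − e^(−k₂t)).
e^(−k₁t) = e^(−1.44×0.381) = e^(−0.5486) = 0.5777; e^(−k₂t) = e^(−0.3677) = 0.6923.
C_S = 1.44×5.59/(0.965−1.44) × (0.5777−0.6923) = (-16.95)×(-0.1146) = 1.942 mol/L.
Y_S = C_S/C_{R0} = 1.942/5.59 = 0.347.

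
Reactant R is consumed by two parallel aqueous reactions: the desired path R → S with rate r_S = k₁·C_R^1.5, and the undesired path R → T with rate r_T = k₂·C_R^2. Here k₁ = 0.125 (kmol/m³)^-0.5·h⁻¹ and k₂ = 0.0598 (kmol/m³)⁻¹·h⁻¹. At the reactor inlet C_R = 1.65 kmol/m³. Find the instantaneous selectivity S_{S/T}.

1.63

S_{S/T} = r_S/r_T = (k₁·C_R^1.5)/(k₂·C_R^2) = (k₁/k₂)·C_R^-0.5.
= (0.125×1.650^1.5) / (0.0598×1.650^2) = 0.2649/0.1628 = 1.63.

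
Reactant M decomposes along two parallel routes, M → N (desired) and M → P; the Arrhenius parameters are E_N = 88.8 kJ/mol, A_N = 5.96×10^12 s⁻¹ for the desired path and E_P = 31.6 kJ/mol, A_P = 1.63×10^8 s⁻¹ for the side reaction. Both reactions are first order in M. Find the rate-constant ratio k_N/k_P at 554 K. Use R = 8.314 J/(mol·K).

With equal orders, S_{N/P} = k_N/k_P = (A_N/A_P)·exp[(E_P−E_N)/(RT)].
(E_P−E_N)/(RT) = (31.6−88.8)×10³/(8.314×554) = -57200/4606 = -12.42.
k_N/k_P = (5.96×10^12/1.63×10^8)·exp(-12.42) = 36564 × 4.042×10^-6 = 0.148.
Since E_N > E_P, raising the temperature improves selectivity toward N.

0.148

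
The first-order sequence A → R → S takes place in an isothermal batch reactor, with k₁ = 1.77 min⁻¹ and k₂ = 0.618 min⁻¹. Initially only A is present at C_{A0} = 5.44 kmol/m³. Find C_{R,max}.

At the optimum, C_{R,max}/C_{A0} = (k₁/k₂)^[k₂/(k₂−k₁)].
= (1.77/0.618)^(0.618/(0.618−1.77)) = (2.864)^(-0.5365) = 0.5687.
C_{R,max} = 0.5687×5.44 = 3.09 kmol/m³.

3.09 kmol/m³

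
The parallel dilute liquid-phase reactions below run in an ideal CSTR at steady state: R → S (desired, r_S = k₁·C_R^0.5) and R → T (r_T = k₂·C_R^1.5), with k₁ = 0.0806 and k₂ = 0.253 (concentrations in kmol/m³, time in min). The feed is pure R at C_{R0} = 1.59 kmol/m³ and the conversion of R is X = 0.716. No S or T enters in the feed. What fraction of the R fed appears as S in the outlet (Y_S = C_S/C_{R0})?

0.296

Exit C_R = C_{R0}(1−X) = 1.59×0.284 = 0.4516 kmol/m³.
Rates in a CSTR are evaluated at the outlet concentration: r_S = 0.0806×0.4516^0.5 = 0.05416, r_T = 0.253×0.4516^1.5 = 0.07677.
Fraction of consumed R going to S: r_S/(r_S+r_T) = 0.4137.
C_S = 0.4137·C_{R0}·X = 0.4137×1.59×0.716 = 0.471 kmol/m³; Y_S = C_S/C_{R0} = 0.296.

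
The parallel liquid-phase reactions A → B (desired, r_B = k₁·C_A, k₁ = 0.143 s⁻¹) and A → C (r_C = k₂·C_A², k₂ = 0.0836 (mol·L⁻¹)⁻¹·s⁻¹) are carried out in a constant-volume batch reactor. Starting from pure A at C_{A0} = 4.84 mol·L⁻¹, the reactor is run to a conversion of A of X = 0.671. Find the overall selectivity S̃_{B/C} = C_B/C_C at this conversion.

0.564

C_A = C_{A0}(1−X) = 1.592 mol·L⁻¹.
Along a PFR/batch, dC_B/dC_A = −r_B/(r_B+r_C) = −k₁/(k₁+k₂·C_A).
Integrating from C_{A0} to C_A: C_B = (0.143/0.0836)·ln[(0.143+0.0836·4.84)/(0.143+0.0836·1.59)] = 1.711·ln(0.5476/0.2761) = 1.171 mol·L⁻¹.
C_C = (C_{A0}−C_A)−C_B = 2.076 mol·L⁻¹; S̃_{B/C} = 1.171/2.076 = 0.564.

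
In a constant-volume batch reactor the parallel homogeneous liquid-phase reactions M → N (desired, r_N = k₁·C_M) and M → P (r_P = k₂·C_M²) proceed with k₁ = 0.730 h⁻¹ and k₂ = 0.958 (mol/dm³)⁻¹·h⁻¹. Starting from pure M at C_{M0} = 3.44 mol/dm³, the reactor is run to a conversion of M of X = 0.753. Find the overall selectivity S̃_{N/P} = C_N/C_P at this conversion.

C_M = C_{M0}(1−X) = 0.8497 mol/dm³.
Along a PFR/batch, dC_N/dC_M = −r_N/(r_N+r_P) = −k₁/(k₁+k₂·C_M).
Integrating from C_{M0} to C_M: C_N = (0.730/0.958)·ln[(0.730+0.958·3.44)/(0.730+0.958·0.850)] = 0.7620·ln(4.026/1.544) = 0.7302 mol/dm³.
C_P = (C_{M0}−C_M)−C_N = 1.860 mol/dm³; S̃_{N/P} = 0.7302/1.860 = 0.393.

0.393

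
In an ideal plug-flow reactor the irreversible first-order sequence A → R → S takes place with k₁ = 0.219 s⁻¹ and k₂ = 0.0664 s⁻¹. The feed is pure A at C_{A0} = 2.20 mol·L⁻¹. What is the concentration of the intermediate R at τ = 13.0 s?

1.15 mol·L⁻¹

For first-order series with pure A initially, C_R(τ) = k₁C_{A0}/(k₂−k₁)·(e^(−k₁τ) − e^(−k₂τ)).
e^(−k₁τ) = e^(−0.219×13.0) = e^(−2.847) = 0.05802; e^(−k₂τ) = e^(−0.8632) = 0.4218.
C_R = 0.219×2.20/(0.0664−0.219) × (0.05802−0.4218) = (-3.157)×(-0.3638) = 1.149 mol·L⁻¹.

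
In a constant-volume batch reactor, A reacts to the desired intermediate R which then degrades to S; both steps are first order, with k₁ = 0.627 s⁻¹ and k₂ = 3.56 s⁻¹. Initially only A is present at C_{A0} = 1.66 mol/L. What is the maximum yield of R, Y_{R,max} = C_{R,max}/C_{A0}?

Evaluating C_R at t_opt = ln(k₂/k₁)/(k₂−k₁) gives C_{R,max}/C_{A0} = (k₁/k₂)^[k₂/(k₂−k₁)].
= (0.627/3.56)^(3.56/(3.56−0.627)) = (0.1761)^(1.214) = 0.1215.

0.122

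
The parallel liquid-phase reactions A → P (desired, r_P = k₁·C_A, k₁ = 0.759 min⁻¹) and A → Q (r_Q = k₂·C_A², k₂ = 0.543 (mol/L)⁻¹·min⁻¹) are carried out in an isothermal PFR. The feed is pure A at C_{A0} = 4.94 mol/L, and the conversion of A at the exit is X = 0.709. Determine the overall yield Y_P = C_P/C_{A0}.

C_A = C_{A0}(1−X) = 1.438 mol/L.
Along a PFR/batch, dC_P/dC_A = −r_P/(r_P+r_Q) = −k₁/(k₁+k₂·C_A).
Integrating from C_{A0} to C_A: C_P = (0.759/0.543)·ln[(0.759+0.543·4.94)/(0.759+0.543·1.44)] = 1.398·ln(3.441/1.540) = 1.124 mol/L.
Y_P = C_P/C_{A0} = 1.124/4.94 = 0.228.

0.228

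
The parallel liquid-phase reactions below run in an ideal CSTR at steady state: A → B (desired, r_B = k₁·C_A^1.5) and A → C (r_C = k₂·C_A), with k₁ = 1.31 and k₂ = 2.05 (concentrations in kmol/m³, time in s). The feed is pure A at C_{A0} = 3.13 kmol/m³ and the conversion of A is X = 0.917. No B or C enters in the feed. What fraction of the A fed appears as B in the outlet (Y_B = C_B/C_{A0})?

Exit C_A = C_{A0}(1−X) = 3.13×0.0830 = 0.2598 kmol/m³.
A CSTR operates uniformly at the exit composition, giving r_B = 0.1735 and r_C = 0.5326 (each k·C_A^n at C_A = 0.2598).
Fraction of consumed A going to B: r_B/(r_B+r_C) = 0.2457.
C_B = 0.2457·C_{A0}·X = 0.2457×3.13×0.917 = 0.705 kmol/m³; Y_B = C_B/C_{A0} = 0.225.

0.225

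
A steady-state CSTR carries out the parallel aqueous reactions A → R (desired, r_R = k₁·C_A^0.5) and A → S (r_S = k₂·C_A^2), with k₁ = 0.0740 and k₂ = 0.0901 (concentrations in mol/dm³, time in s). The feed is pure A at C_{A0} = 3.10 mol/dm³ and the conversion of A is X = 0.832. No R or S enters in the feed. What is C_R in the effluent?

1.77 mol/dm³

Exit C_A = C_{A0}(1−X) = 3.10×0.168 = 0.5208 mol/dm³.
In a CSTR the entire volume is at exit conditions, so r_R = 0.0740×0.5208^0.5 = 0.05340 and r_S = 0.0901×0.5208^2 = 0.02444.
Fraction of consumed A going to R: r_R/(r_R+r_S) = 0.6861.
C_R = 0.6861·C_{A0}·X = 0.6861×3.10×0.832 = 1.77 mol/dm³.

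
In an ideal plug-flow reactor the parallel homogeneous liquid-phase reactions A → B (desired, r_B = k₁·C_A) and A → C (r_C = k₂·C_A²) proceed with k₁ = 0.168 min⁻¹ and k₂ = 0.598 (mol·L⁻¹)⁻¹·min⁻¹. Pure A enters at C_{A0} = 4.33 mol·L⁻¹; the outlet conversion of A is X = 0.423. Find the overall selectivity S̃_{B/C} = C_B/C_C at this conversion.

0.0842

C_A = C_{A0}(1−X) = 2.498 mol·L⁻¹.
Along a PFR/batch, dC_B/dC_A = −r_B/(r_B+r_C) = −k₁/(k₁+k₂·C_A).
Integrating from C_{A0} to C_A: C_B = (0.168/0.598)·ln[(0.168+0.598·4.33)/(0.168+0.598·2.50)] = 0.2809·ln(2.757/1.662) = 0.1422 mol·L⁻¹.
C_C = (C_{A0}−C_A)−C_B = 1.689 mol·L⁻¹; S̃_{B/C} = 0.1422/1.689 = 0.0842.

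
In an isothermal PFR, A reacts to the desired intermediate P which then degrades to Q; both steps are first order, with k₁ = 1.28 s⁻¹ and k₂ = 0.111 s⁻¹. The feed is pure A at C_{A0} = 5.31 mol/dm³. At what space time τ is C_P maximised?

Setting dC_P/dτ = 0 gives τ_opt = ln(k₂/k₁)/(k₂−k₁).
= ln(0.111/1.28)/(0.111−1.28) = ln(0.08672)/-1.169 = -2.445/-1.169 = 2.09 s.

2.09 s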